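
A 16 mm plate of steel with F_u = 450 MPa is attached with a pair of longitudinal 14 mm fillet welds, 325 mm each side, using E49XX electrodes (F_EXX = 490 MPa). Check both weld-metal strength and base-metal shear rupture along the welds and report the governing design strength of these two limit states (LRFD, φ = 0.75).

φR_n ≈ 1420 kN (weld metal governs)

t_e = 0.707 × 14 = 9.898 mm; L = 650 mm.
Weld metal: φR_n = 0.75 × 0.6 × 490 × 9.898 × 650 × 10⁻³ = 1419 kN.
Base metal (shear rupture): φR_n = 0.75 × 0.6 × 450 × 16 × 650 × 10⁻³ = 2106 kN.
Governing: weld metal.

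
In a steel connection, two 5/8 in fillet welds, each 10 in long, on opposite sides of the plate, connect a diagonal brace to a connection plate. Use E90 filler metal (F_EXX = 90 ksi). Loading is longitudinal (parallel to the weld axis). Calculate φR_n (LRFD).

φR_n ≈ 358 kips

Effective throat t_e = 0.707 × 0.625 = 0.4419 in.
Total length L = 20 in; A_we = 0.4419 × 20 = 8.837 in².
F_nw = 0.6 F_EXX = 0.6 × 90 = 54 ksi.
φR_n = 0.75 × 54 × 8.837 = 357.9 kips.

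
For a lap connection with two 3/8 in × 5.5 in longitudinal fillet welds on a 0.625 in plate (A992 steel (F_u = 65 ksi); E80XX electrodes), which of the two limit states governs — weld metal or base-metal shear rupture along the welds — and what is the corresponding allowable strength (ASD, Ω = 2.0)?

E80XX → F_EXX = 80 ksi.
t_e = 0.707 × 0.375 = 0.2651 in; L = 11 in.
Weld metal: R_n/Ω = (1/2.0) × 0.6 × 80 × 0.2651 × 11 = 69.99 kips.
Base metal (shear rupture): R_n/Ω = (1/2.0) × 0.6 × 65 × 0.625 × 11 = 134.1 kips.
Governing: weld metal.

R_n/Ω ≈ 70 kips (weld metal governs)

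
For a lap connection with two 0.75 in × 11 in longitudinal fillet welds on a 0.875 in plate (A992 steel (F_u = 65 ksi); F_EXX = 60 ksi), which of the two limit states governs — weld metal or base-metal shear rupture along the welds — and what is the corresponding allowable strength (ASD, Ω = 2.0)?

R_n/Ω ≈ 210 kip (weld metal governs)

t_e = 0.707 × 0.75 = 0.5302 in; L = 22 in.
Weld metal: R_n/Ω = (1/2.0) × 0.6 × 60 × 0.5302 × 22 = 210 kip.
Base metal (shear rupture): R_n/Ω = (1/2.0) × 0.6 × 65 × 0.875 × 22 = 375.4 kip.
Governing: weld metal.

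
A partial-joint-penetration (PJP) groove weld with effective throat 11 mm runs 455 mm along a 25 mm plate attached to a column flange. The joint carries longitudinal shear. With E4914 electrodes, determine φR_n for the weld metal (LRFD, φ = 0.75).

E49XX → F_EXX = 490 MPa.
Effective throat (given) t_e = 11 mm.
A_we = 11 × 455 = 5005 mm².
F_nw = 0.6 F_EXX = 294 MPa.
φR_n = 0.75 × 294 × 5005 × 10⁻³ = 1104 kN.

φR_n ≈ 1100 kN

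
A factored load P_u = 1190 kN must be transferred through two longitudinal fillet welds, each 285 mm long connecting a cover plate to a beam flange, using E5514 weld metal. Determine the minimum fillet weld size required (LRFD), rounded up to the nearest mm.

w = 12 mm

E55XX → F_EXX = 550 MPa.
Total weld length L = 570 mm.
Required throat t_e = P_u / (φ × 0.6 F_EXX × L) = 1190 / (0.75 × 0.6 × 550 × 570 × 10⁻³) = 8.435 mm.
Required leg w = t_e / 0.707 = 11.93 mm → use 12 mm.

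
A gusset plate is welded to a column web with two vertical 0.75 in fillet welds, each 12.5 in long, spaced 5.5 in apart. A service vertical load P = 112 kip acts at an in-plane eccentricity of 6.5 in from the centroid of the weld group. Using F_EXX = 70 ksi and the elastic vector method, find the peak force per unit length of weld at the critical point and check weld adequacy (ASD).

Total weld length L_w = 25 in. Treat welds as unit-width lines.
Polar moment about centroid: J = 2[d³/12 + d(b/2)²] = 2[12.5³/12 + 12.5×2.75²] = 514.6 in³.
Direct shear f_v = P/L_w = 112 / 25 = 4.48 kip/in (vertical).
Torsion M = P·e = 112 × 6.5 = 728 kip·in.
Critical point at (x, y) = (2.75, 6.25) from centroid. f_tx = M·y/J = 8.842 kip/in; f_ty = M·x/J = 3.891 kip/in.
Resultant f_max = √[f_tx² + (f_v + f_ty)²] = √[8.842² + (4.48 + 3.891)²] = 12.18 kip/in.
Capacity per unit length: r_n/Ω = (1/2.0) × 0.6 × 70 × (0.707 × 0.75) = 11.14 kip/in.
12.18 > 11.14 → NOT adequate.

f_max ≈ 12.2 kip/in; NOT adequate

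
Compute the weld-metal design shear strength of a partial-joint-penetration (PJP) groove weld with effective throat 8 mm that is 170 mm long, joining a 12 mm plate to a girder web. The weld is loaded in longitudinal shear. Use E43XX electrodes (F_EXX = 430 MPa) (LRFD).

φR_n ≈ 263 kN

Effective throat (given) t_e = 8 mm.
A_we = 8 × 170 = 1360 mm².
F_nw = 0.6 F_EXX = 258 MPa.
φR_n = 0.75 × 258 × 1360 × 10⁻³ = 263.2 kN.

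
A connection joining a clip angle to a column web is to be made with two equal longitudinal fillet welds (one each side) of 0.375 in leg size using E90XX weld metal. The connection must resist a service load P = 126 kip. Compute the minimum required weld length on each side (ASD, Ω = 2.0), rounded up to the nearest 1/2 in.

E90XX → F_EXX = 90 ksi.
Throat t_e = 0.707 × 0.375 = 0.2651 in.
r_n/Ω = (0.6 × 90 × 0.2651) / 2.0 = 7.158 kip/in.
L_req = P / (r_n/Ω) = 126 / 7.158 = 17.6 in total.
Per side: 17.6 / 2 = 8.801 in.
Round up → use L = 9 in on each side.

L = 9 in on each side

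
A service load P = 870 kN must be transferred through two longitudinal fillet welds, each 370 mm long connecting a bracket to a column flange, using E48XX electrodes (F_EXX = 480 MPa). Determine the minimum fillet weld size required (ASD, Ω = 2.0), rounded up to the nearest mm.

w = 12 mm

Total weld length L = 740 mm.
Required throat t_e = P × Ω / (0.6 F_EXX × L) = 870 × 2.0 / (0.6 × 480 × 740 × 10⁻³) = 8.164 mm.
Required leg w = t_e / 0.707 = 11.55 mm → use 12 mm.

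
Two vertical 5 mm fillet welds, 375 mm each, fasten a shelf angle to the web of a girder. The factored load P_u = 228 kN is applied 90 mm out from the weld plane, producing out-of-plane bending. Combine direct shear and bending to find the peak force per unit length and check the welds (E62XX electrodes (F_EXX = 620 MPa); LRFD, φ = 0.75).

L_w = 2 × 375 = 750 mm; section modulus (unit throat) S = 2 × L²/6 = 46880 mm².
Direct shear f_v = P/L_w = 228×10³/750 = 304 N/mm.
Moment M = P × e = 228×10³ × 90 = 20520000 N·mm; bending f_b = M/S = 437.8 N/mm.
f_max = √(f_v² + f_b²) = √(304² + 437.8²) = 533 N/mm.
φr_n = 0.75 × 0.6 × 620 × (0.707 × 5) = 986.3 N/mm → adequate.

f_max ≈ 533 N/mm; adequate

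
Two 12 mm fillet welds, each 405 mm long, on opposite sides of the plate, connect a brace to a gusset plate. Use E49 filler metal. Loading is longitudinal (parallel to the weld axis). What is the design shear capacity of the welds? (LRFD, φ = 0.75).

E49XX → F_EXX = 490 MPa.
Effective throat t_e = 0.707 × 12 = 8.484 mm.
Total length L = 810 mm; A_we = 8.484 × 810 = 6872 mm².
F_nw = 0.6 F_EXX = 0.6 × 490 = 294 MPa.
φR_n = 0.75 × 294 × 6872 × 10⁻³ = 1515 kN.

φR_n ≈ 1520 kN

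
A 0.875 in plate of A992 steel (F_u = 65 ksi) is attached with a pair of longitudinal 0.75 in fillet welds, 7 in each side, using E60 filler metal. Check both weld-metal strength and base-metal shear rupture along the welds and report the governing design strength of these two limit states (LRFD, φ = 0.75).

E60XX → F_EXX = 60 ksi.
t_e = 0.707 × 0.75 = 0.5302 in; L = 14 in.
Weld metal: φR_n = 0.75 × 0.6 × 60 × 0.5302 × 14 = 200.4 kip.
Base metal (shear rupture): φR_n = 0.75 × 0.6 × 65 × 0.875 × 14 = 358.3 kip.
Governing: weld metal.

φR_n ≈ 200 kip (weld metal governs)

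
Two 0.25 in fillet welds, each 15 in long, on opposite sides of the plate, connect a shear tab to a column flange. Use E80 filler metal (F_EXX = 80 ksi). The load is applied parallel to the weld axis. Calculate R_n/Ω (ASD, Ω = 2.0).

Effective throat t_e = 0.707 × 0.25 = 0.1767 in.
Total length L = 30 in; A_we = 0.1767 × 30 = 5.302 in².
F_nw = 0.6 F_EXX = 0.6 × 80 = 48 ksi.
R_n = 48 × 5.302 = 254.5 kips; R_n/Ω = 254.5/2.0 = 127.3 kips.

R_n/Ω ≈ 127 kips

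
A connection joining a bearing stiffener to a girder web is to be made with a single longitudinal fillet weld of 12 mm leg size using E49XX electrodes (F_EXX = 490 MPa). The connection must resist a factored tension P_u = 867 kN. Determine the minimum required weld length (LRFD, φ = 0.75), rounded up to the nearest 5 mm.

Throat t_e = 0.707 × 12 = 8.484 mm.
φr_n = 0.75 × 0.6 × 490 × 8.484 × 10⁻³ = 1.871 kN/mm.
L_req = P_u / φr_n = 867 / 1.871 = 463.5 mm total.
Round up → use L = 465 mm.

L = 465 mm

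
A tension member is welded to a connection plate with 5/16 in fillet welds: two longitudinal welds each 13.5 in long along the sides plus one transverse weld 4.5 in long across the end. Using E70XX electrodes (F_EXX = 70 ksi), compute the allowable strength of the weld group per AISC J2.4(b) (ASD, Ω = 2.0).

t_e = 0.707 × 0.3125 = 0.2209 in.
R_nwl = 0.6 × 70 × 0.2209 × 27 = 250.5 kip (longitudinal, 2 welds).
R_nwt = 0.6 × 70 × 0.2209 × 4.5 = 41.76 kip (transverse, base value).
(i) R_nwl + R_nwt = 292.3 kip; (ii) 0.85 R_nwl + 1.5 R_nwt = 275.6 kip.
R_n = max = 292.3 kip [governs: (i)]; R_n/Ω = 146.2 kip.

R_n/Ω ≈ 146 kip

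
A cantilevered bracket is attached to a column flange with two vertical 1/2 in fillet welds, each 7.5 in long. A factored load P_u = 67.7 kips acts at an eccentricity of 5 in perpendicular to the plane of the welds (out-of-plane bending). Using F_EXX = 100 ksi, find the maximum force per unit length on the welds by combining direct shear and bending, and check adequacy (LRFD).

f_max ≈ 18.6 kip/in; NOT adequate

L_w = 2 × 7.5 = 15 in; section modulus (unit throat) S = 2 × L²/6 = 18.75 in².
Direct shear f_v = P/L_w = 67.7/15 = 4.513 kip/in.
Moment M = P × e = 67.7 × 5 = 338.5 kip·in; bending f_b = M/S = 18.05 kip/in.
f_max = √(f_v² + f_b²) = √(4.513² + 18.05²) = 18.61 kip/in.
φr_n = 0.75 × 0.6 × 100 × (0.707 × 0.5) = 15.91 kip/in → NOT adequate.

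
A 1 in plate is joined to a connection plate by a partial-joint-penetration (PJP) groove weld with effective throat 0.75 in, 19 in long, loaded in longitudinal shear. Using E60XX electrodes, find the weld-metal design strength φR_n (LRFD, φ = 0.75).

φR_n ≈ 385 kip

E60XX → F_EXX = 60 ksi.
Effective throat (given) t_e = 0.75 in.
A_we = 0.75 × 19 = 14.25 in².
F_nw = 0.6 F_EXX = 36 ksi.
φR_n = 0.75 × 36 × 14.25 = 384.8 kip.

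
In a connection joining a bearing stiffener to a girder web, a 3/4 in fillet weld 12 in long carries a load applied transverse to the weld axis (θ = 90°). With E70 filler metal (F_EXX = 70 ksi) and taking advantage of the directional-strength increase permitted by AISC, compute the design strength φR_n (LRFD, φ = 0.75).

φR_n ≈ 301 kips

t_e = 0.707 × 0.75 = 0.5302 in; A_we = 0.5302 × 12 = 6.363 in².
Directional factor: 1.0 + 0.5 sin^1.5(90°) = 1.5.
F_nw = 0.6 × 70 × 1.5 = 63 ksi.
φR_n = 0.75 × 63 × 6.363 = 300.7 kips.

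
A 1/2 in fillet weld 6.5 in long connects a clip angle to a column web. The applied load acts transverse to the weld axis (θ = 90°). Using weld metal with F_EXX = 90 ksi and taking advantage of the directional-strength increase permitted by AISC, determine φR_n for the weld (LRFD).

φR_n ≈ 140 kips

t_e = 0.707 × 0.5 = 0.3535 in; A_we = 0.3535 × 6.5 = 2.298 in².
Directional factor: 1.0 + 0.5 sin^1.5(90°) = 1.5.
F_nw = 0.6 × 90 × 1.5 = 81 ksi.
φR_n = 0.75 × 81 × 2.298 = 139.6 kips.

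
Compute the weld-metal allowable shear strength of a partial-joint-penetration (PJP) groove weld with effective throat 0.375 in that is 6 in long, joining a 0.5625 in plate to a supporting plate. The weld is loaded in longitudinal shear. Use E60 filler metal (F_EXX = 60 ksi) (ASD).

R_n/Ω ≈ 40.5 kip

Effective throat (given) t_e = 0.375 in.
A_we = 0.375 × 6 = 2.25 in².
F_nw = 0.6 F_EXX = 36 ksi.
R_n/Ω = (36 × 2.25) / 2.0 = 40.5 kip.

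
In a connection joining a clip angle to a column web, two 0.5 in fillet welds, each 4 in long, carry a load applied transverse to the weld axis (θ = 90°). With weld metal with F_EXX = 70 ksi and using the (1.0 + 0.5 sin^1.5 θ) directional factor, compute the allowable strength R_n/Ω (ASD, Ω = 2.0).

t_e = 0.707 × 0.5 = 0.3535 in; A_we = 0.3535 × 8 = 2.828 in².
Directional factor: 1.0 + 0.5 sin^1.5(90°) = 1.5.
F_nw = 0.6 × 70 × 1.5 = 63 ksi.
R_n/Ω = (63 × 2.828) / 2.0 = 89.08 kip.

R_n/Ω ≈ 89.1 kip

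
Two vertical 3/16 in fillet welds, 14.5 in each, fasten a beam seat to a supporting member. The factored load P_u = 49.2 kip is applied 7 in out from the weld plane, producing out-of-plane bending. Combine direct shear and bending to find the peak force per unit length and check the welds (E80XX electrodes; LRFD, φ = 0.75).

f_max ≈ 5.2 kip/in; NOT adequate

E80XX → F_EXX = 80 ksi.
L_w = 2 × 14.5 = 29 in; section modulus (unit throat) S = 2 × L²/6 = 70.08 in².
Direct shear f_v = P/L_w = 49.2/29 = 1.697 kip/in.
Moment M = P × e = 49.2 × 7 = 344.4 kip·in; bending f_b = M/S = 4.914 kip/in.
f_max = √(f_v² + f_b²) = √(1.697² + 4.914²) = 5.199 kip/in.
φr_n = 0.75 × 0.6 × 80 × (0.707 × 0.1875) = 4.772 kip/in → NOT adequate.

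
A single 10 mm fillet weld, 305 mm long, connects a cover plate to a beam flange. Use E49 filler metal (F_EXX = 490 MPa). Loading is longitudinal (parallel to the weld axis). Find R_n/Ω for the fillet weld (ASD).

R_n/Ω ≈ 317 kN

Effective throat t_e = 0.707 × 10 = 7.07 mm.
Total length L = 305 mm; A_we = 7.07 × 305 = 2156 mm².
F_nw = 0.6 F_EXX = 0.6 × 490 = 294 MPa.
R_n = 294 × 2156 × 10⁻³ = 634 kN; R_n/Ω = 634/2.0 = 317 kN.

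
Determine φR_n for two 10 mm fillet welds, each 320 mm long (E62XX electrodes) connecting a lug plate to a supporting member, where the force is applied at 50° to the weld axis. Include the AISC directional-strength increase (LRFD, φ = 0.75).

E62XX → F_EXX = 620 MPa.
t_e = 0.707 × 10 = 7.07 mm; A_we = 7.07 × 640 = 4525 mm².
Directional factor: 1.0 + 0.5 sin^1.5(50°) = 1.335.
F_nw = 0.6 × 620 × 1.335 = 496.7 MPa.
φR_n = 0.75 × 496.7 × 4525 × 10⁻³ = 1686 kN.

φR_n ≈ 1690 kN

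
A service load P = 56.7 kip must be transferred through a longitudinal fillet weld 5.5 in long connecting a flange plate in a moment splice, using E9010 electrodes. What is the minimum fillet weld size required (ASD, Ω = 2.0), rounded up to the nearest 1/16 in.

E90XX → F_EXX = 90 ksi.
Total weld length L = 5.5 in.
Required throat t_e = P × Ω / (0.6 F_EXX × L) = 56.7 × 2.0 / (0.6 × 90 × 5.5) = 0.3818 in.
Required leg w = t_e / 0.707 = 0.5401 in → use 9/16 in.

w = 9/16 in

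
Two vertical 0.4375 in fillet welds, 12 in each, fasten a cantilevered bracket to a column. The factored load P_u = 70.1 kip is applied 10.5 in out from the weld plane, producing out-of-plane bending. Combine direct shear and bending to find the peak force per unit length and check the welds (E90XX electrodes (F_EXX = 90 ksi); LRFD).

L_w = 2 × 12 = 24 in; section modulus (unit throat) S = 2 × L²/6 = 48 in².
Direct shear f_v = P/L_w = 70.1/24 = 2.921 kip/in.
Moment M = P × e = 70.1 × 10.5 = 736.05 kip·in; bending f_b = M/S = 15.33 kip/in.
f_max = √(f_v² + f_b²) = √(2.921² + 15.33²) = 15.61 kip/in.
φr_n = 0.75 × 0.6 × 90 × (0.707 × 0.4375) = 12.53 kip/in → NOT adequate.

f_max ≈ 15.6 kip/in; NOT adequate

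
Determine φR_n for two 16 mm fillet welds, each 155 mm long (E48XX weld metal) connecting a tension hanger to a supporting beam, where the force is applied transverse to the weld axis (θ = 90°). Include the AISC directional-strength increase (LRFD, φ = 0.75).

φR_n ≈ 1140 kN

E48XX → F_EXX = 480 MPa.
t_e = 0.707 × 16 = 11.31 mm; A_we = 11.31 × 310 = 3507 mm².
Directional factor: 1.0 + 0.5 sin^1.5(90°) = 1.5.
F_nw = 0.6 × 480 × 1.5 = 432 MPa.
φR_n = 0.75 × 432 × 3507 × 10⁻³ = 1136 kN.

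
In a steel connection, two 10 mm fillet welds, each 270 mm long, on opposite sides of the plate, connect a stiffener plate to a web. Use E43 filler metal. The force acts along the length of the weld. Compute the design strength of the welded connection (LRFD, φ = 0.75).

E43XX → F_EXX = 430 MPa.
Effective throat t_e = 0.707 × 10 = 7.07 mm.
Total length L = 540 mm; A_we = 7.07 × 540 = 3818 mm².
F_nw = 0.6 F_EXX = 0.6 × 430 = 258 MPa.
φR_n = 0.75 × 258 × 3818 × 10⁻³ = 738.7 kN.

φR_n ≈ 739 kN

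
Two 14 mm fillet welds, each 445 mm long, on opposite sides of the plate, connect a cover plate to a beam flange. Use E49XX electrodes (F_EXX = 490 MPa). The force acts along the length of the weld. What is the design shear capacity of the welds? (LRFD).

φR_n ≈ 1940 kN

Effective throat t_e = 0.707 × 14 = 9.898 mm.
Total length L = 890 mm; A_we = 9.898 × 890 = 8809 mm².
F_nw = 0.6 F_EXX = 0.6 × 490 = 294 MPa.
φR_n = 0.75 × 294 × 8809 × 10⁻³ = 1942 kN.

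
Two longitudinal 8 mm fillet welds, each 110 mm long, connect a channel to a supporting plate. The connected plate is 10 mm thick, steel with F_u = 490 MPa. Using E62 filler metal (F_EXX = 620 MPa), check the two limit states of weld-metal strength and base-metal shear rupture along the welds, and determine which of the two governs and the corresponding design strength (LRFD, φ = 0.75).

φR_n ≈ 347 kN (weld metal governs)

t_e = 0.707 × 8 = 5.656 mm; L = 220 mm.
Weld metal: φR_n = 0.75 × 0.6 × 620 × 5.656 × 220 × 10⁻³ = 347.2 kN.
Base metal (shear rupture): φR_n = 0.75 × 0.6 × 490 × 10 × 220 × 10⁻³ = 485.1 kN.
Governing: weld metal.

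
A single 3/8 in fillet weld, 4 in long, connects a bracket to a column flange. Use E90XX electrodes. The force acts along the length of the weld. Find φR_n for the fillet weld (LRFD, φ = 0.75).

φR_n ≈ 43 kip

E90XX → F_EXX = 90 ksi.
Effective throat t_e = 0.707 × 0.375 = 0.2651 in.
Total length L = 4 in; A_we = 0.2651 × 4 = 1.06 in².
F_nw = 0.6 F_EXX = 0.6 × 90 = 54 ksi.
φR_n = 0.75 × 54 × 1.06 = 42.95 kip.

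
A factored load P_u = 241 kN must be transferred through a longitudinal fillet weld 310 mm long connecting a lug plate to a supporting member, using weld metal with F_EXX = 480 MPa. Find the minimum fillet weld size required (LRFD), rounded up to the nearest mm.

w = 6 mm

Total weld length L = 310 mm.
Required throat t_e = P_u / (φ × 0.6 F_EXX × L) = 241 / (0.75 × 0.6 × 480 × 310 × 10⁻³) = 3.599 mm.
Required leg w = t_e / 0.707 = 5.091 mm → use 6 mm.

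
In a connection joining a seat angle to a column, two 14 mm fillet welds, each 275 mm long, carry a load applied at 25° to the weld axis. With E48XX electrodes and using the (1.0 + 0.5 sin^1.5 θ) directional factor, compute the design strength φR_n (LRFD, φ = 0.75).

φR_n ≈ 1340 kN

E48XX → F_EXX = 480 MPa.
t_e = 0.707 × 14 = 9.898 mm; A_we = 9.898 × 550 = 5444 mm².
Directional factor: 1.0 + 0.5 sin^1.5(25°) = 1.137.
F_nw = 0.6 × 480 × 1.137 = 327.6 MPa.
φR_n = 0.75 × 327.6 × 5444 × 10⁻³ = 1337 kN.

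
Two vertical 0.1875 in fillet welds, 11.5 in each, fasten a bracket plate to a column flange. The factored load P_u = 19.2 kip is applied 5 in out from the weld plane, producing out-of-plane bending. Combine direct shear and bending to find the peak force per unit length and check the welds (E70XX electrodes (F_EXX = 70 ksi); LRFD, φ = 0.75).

L_w = 2 × 11.5 = 23 in; section modulus (unit throat) S = 2 × L²/6 = 44.08 in².
Direct shear f_v = P/L_w = 19.2/23 = 0.8348 kip/in.
Moment M = P × e = 19.2 × 5 = 96 kip·in; bending f_b = M/S = 2.178 kip/in.
f_max = √(f_v² + f_b²) = √(0.8348² + 2.178²) = 2.332 kip/in.
φr_n = 0.75 × 0.6 × 70 × (0.707 × 0.1875) = 4.176 kip/in → adequate.

f_max ≈ 2.33 kip/in; adequate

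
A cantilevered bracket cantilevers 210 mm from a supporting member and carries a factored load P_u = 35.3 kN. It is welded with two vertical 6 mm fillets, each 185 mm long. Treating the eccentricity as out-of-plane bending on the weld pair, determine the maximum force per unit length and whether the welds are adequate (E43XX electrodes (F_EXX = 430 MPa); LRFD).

f_max ≈ 657 N/mm; adequate

L_w = 2 × 185 = 370 mm; section modulus (unit throat) S = 2 × L²/6 = 11410 mm².
Direct shear f_v = P/L_w = 35.3×10³/370 = 95.41 N/mm.
Moment M = P × e = 35.3×10³ × 210 = 7413000 N·mm; bending f_b = M/S = 649.8 N/mm.
f_max = √(f_v² + f_b²) = √(95.41² + 649.8²) = 656.8 N/mm.
φr_n = 0.75 × 0.6 × 430 × (0.707 × 6) = 820.8 N/mm → adequate.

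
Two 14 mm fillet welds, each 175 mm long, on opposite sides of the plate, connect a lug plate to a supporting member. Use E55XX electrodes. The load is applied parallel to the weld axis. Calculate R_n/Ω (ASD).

R_n/Ω ≈ 572 kN

E55XX → F_EXX = 550 MPa.
Effective throat t_e = 0.707 × 14 = 9.898 mm.
Total length L = 350 mm; A_we = 9.898 × 350 = 3464 mm².
F_nw = 0.6 F_EXX = 0.6 × 550 = 330 MPa.
R_n = 330 × 3464 × 10⁻³ = 1143 kN; R_n/Ω = 1143/2.0 = 571.6 kN.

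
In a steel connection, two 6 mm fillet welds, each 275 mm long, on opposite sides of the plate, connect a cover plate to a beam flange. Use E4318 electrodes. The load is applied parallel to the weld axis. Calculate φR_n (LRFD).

φR_n ≈ 451 kN

E43XX → F_EXX = 430 MPa.
Effective throat t_e = 0.707 × 6 = 4.242 mm.
Total length L = 550 mm; A_we = 4.242 × 550 = 2333 mm².
F_nw = 0.6 F_EXX = 0.6 × 430 = 258 MPa.
φR_n = 0.75 × 258 × 2333 × 10⁻³ = 451.5 kN.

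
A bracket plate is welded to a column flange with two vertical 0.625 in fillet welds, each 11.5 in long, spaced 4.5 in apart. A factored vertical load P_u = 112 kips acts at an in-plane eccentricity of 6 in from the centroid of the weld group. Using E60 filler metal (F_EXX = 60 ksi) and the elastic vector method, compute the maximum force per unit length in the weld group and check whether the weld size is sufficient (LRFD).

Total weld length L_w = 23 in. Treat welds as unit-width lines.
Polar moment about centroid: J = 2[d³/12 + d(b/2)²] = 2[11.5³/12 + 11.5×2.25²] = 369.9 in³.
Direct shear f_v = P/L_w = 112 / 23 = 4.87 kip/in (vertical).
Torsion M = P·e = 112 × 6 = 672 kip·in.
Critical point at (x, y) = (2.25, 5.75) from centroid. f_tx = M·y/J = 10.45 kip/in; f_ty = M·x/J = 4.087 kip/in.
Resultant f_max = √[f_tx² + (f_v + f_ty)²] = √[10.45² + (4.87 + 4.087)²] = 13.76 kip/in.
Capacity per unit length: φr_n = 0.75 × 0.6 × 60 × (0.707 × 0.625) = 11.93 kip/in.
13.76 > 11.93 → NOT adequate.

f_max ≈ 13.8 kip/in; NOT adequate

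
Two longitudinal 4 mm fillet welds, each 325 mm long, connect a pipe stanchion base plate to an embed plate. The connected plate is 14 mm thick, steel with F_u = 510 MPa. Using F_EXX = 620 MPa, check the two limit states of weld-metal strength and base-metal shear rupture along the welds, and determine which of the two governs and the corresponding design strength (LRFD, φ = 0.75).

t_e = 0.707 × 4 = 2.828 mm; L = 650 mm.
Weld metal: φR_n = 0.75 × 0.6 × 620 × 2.828 × 650 × 10⁻³ = 512.9 kN.
Base metal (shear rupture): φR_n = 0.75 × 0.6 × 510 × 14 × 650 × 10⁻³ = 2088 kN.
Governing: weld metal.

φR_n ≈ 513 kN (weld metal governs)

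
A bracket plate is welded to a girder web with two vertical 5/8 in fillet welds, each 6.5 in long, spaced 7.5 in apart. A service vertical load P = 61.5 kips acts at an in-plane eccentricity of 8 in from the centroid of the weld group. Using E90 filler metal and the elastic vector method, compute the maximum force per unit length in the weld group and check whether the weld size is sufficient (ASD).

E90XX → F_EXX = 90 ksi.
Total weld length L_w = 13 in. Treat welds as unit-width lines.
Polar moment about centroid: J = 2[d³/12 + d(b/2)²] = 2[6.5³/12 + 6.5×3.75²] = 228.6 in³.
Direct shear f_v = P/L_w = 61.5 / 13 = 4.731 kip/in (vertical).
Torsion M = P·e = 61.5 × 8 = 492 kip·in.
Critical point at (x, y) = (3.75, 3.25) from centroid. f_tx = M·y/J = 6.995 kip/in; f_ty = M·x/J = 8.071 kip/in.
Resultant f_max = √[f_tx² + (f_v + f_ty)²] = √[6.995² + (4.731 + 8.071)²] = 14.59 kip/in.
Capacity per unit length: r_n/Ω = (1/2.0) × 0.6 × 90 × (0.707 × 0.625) = 11.93 kip/in.
14.59 > 11.93 → NOT adequate.

f_max ≈ 14.6 kip/in; NOT adequate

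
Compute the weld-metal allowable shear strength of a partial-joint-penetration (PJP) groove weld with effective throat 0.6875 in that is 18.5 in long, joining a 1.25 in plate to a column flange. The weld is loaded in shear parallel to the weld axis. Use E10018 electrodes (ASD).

E100XX → F_EXX = 100 ksi.
Effective throat (given) t_e = 0.6875 in.
A_we = 0.6875 × 18.5 = 12.72 in².
F_nw = 0.6 F_EXX = 60 ksi.
R_n/Ω = (60 × 12.72) / 2.0 = 381.6 kips.

R_n/Ω ≈ 382 kips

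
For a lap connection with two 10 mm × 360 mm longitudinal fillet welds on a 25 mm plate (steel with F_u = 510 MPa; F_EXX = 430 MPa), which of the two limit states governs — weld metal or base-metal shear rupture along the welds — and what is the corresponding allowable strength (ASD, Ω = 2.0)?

t_e = 0.707 × 10 = 7.07 mm; L = 720 mm.
Weld metal: R_n/Ω = (1/2.0) × 0.6 × 430 × 7.07 × 720 × 10⁻³ = 656.7 kN.
Base metal (shear rupture): R_n/Ω = (1/2.0) × 0.6 × 510 × 25 × 720 × 10⁻³ = 2754 kN.
Governing: weld metal.

R_n/Ω ≈ 657 kN (weld metal governs)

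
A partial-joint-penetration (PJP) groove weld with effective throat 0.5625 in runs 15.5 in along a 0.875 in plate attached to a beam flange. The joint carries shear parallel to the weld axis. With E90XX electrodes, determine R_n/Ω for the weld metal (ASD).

R_n/Ω ≈ 235 kip

E90XX → F_EXX = 90 ksi.
Effective throat (given) t_e = 0.5625 in.
A_we = 0.5625 × 15.5 = 8.719 in².
F_nw = 0.6 F_EXX = 54 ksi.
R_n/Ω = (54 × 8.719) / 2.0 = 235.4 kip.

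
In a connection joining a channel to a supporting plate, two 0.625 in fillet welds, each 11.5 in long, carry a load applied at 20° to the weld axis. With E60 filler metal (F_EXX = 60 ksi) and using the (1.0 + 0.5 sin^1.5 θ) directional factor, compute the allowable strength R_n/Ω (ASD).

t_e = 0.707 × 0.625 = 0.4419 in; A_we = 0.4419 × 23 = 10.16 in².
Directional factor: 1.0 + 0.5 sin^1.5(20°) = 1.1.
F_nw = 0.6 × 60 × 1.1 = 39.6 ksi.
R_n/Ω = (39.6 × 10.16) / 2.0 = 201.2 kip.

R_n/Ω ≈ 201 kip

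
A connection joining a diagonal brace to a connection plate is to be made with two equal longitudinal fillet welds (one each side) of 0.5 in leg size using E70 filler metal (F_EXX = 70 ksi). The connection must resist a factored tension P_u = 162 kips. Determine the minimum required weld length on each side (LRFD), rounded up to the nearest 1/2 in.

Throat t_e = 0.707 × 0.5 = 0.3535 in.
φr_n = 0.75 × 0.6 × 70 × 0.3535 = 11.14 kips/in.
L_req = P_u / φr_n = 162 / 11.14 = 14.55 in total.
Per side: 14.55 / 2 = 7.274 in.
Round up → use L = 7.5 in on each side.

L = 7.5 in on each side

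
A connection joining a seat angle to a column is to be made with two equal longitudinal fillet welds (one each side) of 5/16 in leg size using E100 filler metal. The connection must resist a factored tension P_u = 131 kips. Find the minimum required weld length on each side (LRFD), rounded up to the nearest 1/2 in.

E100XX → F_EXX = 100 ksi.
Throat t_e = 0.707 × 0.3125 = 0.2209 in.
φr_n = 0.75 × 0.6 × 100 × 0.2209 = 9.942 kips/in.
L_req = P_u / φr_n = 131 / 9.942 = 13.18 in total.
Per side: 13.18 / 2 = 6.588 in.
Round up → use L = 7 in on each side.

L = 7 in on each side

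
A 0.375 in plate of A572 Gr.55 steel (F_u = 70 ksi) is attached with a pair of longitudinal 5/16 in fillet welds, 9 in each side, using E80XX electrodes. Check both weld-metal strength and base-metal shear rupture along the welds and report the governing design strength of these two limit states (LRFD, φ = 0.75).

φR_n ≈ 143 kips (weld metal governs)

E80XX → F_EXX = 80 ksi.
t_e = 0.707 × 0.3125 = 0.2209 in; L = 18 in.
Weld metal: φR_n = 0.75 × 0.6 × 80 × 0.2209 × 18 = 143.2 kips.
Base metal (shear rupture): φR_n = 0.75 × 0.6 × 70 × 0.375 × 18 = 212.6 kips.
Governing: weld metal.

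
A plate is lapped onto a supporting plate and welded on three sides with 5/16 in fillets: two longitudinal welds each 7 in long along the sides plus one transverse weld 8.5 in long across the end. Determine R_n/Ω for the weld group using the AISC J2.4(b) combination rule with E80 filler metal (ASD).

E80XX → F_EXX = 80 ksi.
t_e = 0.707 × 0.3125 = 0.2209 in.
R_nwl = 0.6 × 80 × 0.2209 × 14 = 148.5 kip (longitudinal, 2 welds).
R_nwt = 0.6 × 80 × 0.2209 × 8.5 = 90.14 kip (transverse, base value).
(i) R_nwl + R_nwt = 238.6 kip; (ii) 0.85 R_nwl + 1.5 R_nwt = 261.4 kip.
R_n = max = 261.4 kip [governs: (ii)]; R_n/Ω = 130.7 kip.

R_n/Ω ≈ 131 kip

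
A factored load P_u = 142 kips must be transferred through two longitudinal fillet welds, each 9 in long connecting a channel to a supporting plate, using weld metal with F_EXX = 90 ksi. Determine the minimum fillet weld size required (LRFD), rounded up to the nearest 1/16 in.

w = 5/16 in

Total weld length L = 18 in.
Required throat t_e = P_u / (φ × 0.6 F_EXX × L) = 142 / (0.75 × 0.6 × 90 × 18) = 0.1948 in.
Required leg w = t_e / 0.707 = 0.2755 in → use 5/16 in.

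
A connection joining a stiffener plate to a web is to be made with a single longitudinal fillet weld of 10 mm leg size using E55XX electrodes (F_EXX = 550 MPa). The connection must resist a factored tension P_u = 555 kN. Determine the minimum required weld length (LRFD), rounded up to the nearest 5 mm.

L = 320 mm

Throat t_e = 0.707 × 10 = 7.07 mm.
φr_n = 0.75 × 0.6 × 550 × 7.07 × 10⁻³ = 1.75 kN/mm.
L_req = P_u / φr_n = 555 / 1.75 = 317.2 mm total.
Round up → use L = 320 mm.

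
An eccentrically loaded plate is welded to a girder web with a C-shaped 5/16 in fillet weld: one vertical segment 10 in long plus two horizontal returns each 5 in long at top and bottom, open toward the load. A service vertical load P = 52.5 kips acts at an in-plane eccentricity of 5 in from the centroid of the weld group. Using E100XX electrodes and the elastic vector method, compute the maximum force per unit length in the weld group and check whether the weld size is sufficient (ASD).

E100XX → F_EXX = 100 ksi.
Total weld length L_w = 20 in. Treat welds as unit-width lines.
Centroid: x̄ = 2×5×2.5 / 20 = 1.25 in from the vertical weld.
Polar moment about centroid: J = I_x + I_y = [10³/12 + 2×5×5²] + [10×1.25² + 2(5³/12 + 5×1.25²)] = 385.4 in³.
Direct shear f_v = P/L_w = 52.5 / 20 = 2.625 kip/in (vertical).
Torsion M = P·e = 52.5 × 5 = 262.5 kip·in.
Critical point at (x, y) = (3.75, 5) from centroid. f_tx = M·y/J = 3.405 kip/in; f_ty = M·x/J = 2.554 kip/in.
Resultant f_max = √[f_tx² + (f_v + f_ty)²] = √[3.405² + (2.625 + 2.554)²] = 6.198 kip/in.
Capacity per unit length: r_n/Ω = (1/2.0) × 0.6 × 100 × (0.707 × 0.3125) = 6.628 kip/in.
6.198 ≤ 6.628 → adequate.

f_max ≈ 6.2 kip/in; adequate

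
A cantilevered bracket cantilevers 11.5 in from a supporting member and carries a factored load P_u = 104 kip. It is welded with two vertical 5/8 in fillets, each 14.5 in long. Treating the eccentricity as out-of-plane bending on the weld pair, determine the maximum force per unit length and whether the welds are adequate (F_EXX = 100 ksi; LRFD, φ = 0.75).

f_max ≈ 17.4 kip/in; adequate

L_w = 2 × 14.5 = 29 in; section modulus (unit throat) S = 2 × L²/6 = 70.08 in².
Direct shear f_v = P/L_w = 104/29 = 3.586 kip/in.
Moment M = P × e = 104 × 11.5 = 1196 kip·in; bending f_b = M/S = 17.07 kip/in.
f_max = √(f_v² + f_b²) = √(3.586² + 17.07²) = 17.44 kip/in.
φr_n = 0.75 × 0.6 × 100 × (0.707 × 0.625) = 19.88 kip/in → adequate.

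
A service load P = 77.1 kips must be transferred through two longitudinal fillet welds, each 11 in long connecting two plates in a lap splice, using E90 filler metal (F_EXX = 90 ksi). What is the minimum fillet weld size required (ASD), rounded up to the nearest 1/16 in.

w = 3/16 in

Total weld length L = 22 in.
Required throat t_e = P × Ω / (0.6 F_EXX × L) = 77.1 × 2.0 / (0.6 × 90 × 22) = 0.1298 in.
Required leg w = t_e / 0.707 = 0.1836 in → use 3/16 in.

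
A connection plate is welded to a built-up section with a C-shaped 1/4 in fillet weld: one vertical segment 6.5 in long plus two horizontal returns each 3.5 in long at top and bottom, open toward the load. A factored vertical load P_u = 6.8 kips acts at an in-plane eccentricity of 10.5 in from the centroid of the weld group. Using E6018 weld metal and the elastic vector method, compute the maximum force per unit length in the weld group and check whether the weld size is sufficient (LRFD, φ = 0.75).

f_max ≈ 2.94 kip/in; adequate

E60XX → F_EXX = 60 ksi.
Total weld length L_w = 13.5 in. Treat welds as unit-width lines.
Centroid: x̄ = 2×3.5×1.75 / 13.5 = 0.9074 in from the vertical weld.
Polar moment about centroid: J = I_x + I_y = [6.5³/12 + 2×3.5×3.25²] + [6.5×0.9074² + 2(3.5³/12 + 3.5×0.8426²)] = 114.3 in³.
Direct shear f_v = P/L_w = 6.8 / 13.5 = 0.5037 kip/in (vertical).
Torsion M = P·e = 6.8 × 10.5 = 71.4 kip·in.
Critical point at (x, y) = (2.593, 3.25) from centroid. f_tx = M·y/J = 2.03 kip/in; f_ty = M·x/J = 1.62 kip/in.
Resultant f_max = √[f_tx² + (f_v + f_ty)²] = √[2.03² + (0.5037 + 1.62)²] = 2.938 kip/in.
Capacity per unit length: φr_n = 0.75 × 0.6 × 60 × (0.707 × 0.25) = 4.772 kip/in.
2.938 ≤ 4.772 → adequate.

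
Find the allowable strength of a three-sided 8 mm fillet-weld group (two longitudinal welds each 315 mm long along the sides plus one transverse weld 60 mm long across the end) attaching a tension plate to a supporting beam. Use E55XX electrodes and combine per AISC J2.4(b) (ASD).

E55XX → F_EXX = 550 MPa.
t_e = 0.707 × 8 = 5.656 mm.
R_nwl = 0.6 × 550 × 5.656 × 630 × 10⁻³ = 1176 kN (longitudinal, 2 welds).
R_nwt = 0.6 × 550 × 5.656 × 60 × 10⁻³ = 112 kN (transverse, base value).
(i) R_nwl + R_nwt = 1288 kN; (ii) 0.85 R_nwl + 1.5 R_nwt = 1167 kN.
R_n = max = 1288 kN [governs: (i)]; R_n/Ω = 643.9 kN.

R_n/Ω ≈ 644 kN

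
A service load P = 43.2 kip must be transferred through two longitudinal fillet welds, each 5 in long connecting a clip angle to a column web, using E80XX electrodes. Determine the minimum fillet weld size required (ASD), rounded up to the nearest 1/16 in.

w = 5/16 in

E80XX → F_EXX = 80 ksi.
Total weld length L = 10 in.
Required throat t_e = P × Ω / (0.6 F_EXX × L) = 43.2 × 2.0 / (0.6 × 80 × 10) = 0.18 in.
Required leg w = t_e / 0.707 = 0.2546 in → use 5/16 in.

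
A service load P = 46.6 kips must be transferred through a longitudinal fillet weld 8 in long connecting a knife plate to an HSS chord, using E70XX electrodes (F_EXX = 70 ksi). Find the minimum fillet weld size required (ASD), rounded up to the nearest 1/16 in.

Total weld length L = 8 in.
Required throat t_e = P × Ω / (0.6 F_EXX × L) = 46.6 × 2.0 / (0.6 × 70 × 8) = 0.2774 in.
Required leg w = t_e / 0.707 = 0.3923 in → use 7/16 in.

w = 7/16 in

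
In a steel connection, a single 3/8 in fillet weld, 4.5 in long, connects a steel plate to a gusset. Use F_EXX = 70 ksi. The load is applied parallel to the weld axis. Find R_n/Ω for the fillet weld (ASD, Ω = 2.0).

Effective throat t_e = 0.707 × 0.375 = 0.2651 in.
Total length L = 4.5 in; A_we = 0.2651 × 4.5 = 1.193 in².
F_nw = 0.6 F_EXX = 0.6 × 70 = 42 ksi.
R_n = 42 × 1.193 = 50.11 kip; R_n/Ω = 50.11/2.0 = 25.05 kip.

R_n/Ω ≈ 25.1 kip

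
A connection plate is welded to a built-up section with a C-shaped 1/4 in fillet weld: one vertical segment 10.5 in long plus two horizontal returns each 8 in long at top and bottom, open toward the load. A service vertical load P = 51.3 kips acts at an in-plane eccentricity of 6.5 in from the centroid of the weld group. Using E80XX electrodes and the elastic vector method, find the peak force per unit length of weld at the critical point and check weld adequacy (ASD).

f_max ≈ 5.11 kip/in; NOT adequate

E80XX → F_EXX = 80 ksi.
Total weld length L_w = 26.5 in. Treat welds as unit-width lines.
Centroid: x̄ = 2×8×4 / 26.5 = 2.415 in from the vertical weld.
Polar moment about centroid: J = I_x + I_y = [10.5³/12 + 2×8×5.25²] + [10.5×2.415² + 2(8³/12 + 8×1.585²)] = 724.2 in³.
Direct shear f_v = P/L_w = 51.3 / 26.5 = 1.936 kip/in (vertical).
Torsion M = P·e = 51.3 × 6.5 = 333.45 kip·in.
Critical point at (x, y) = (5.585, 5.25) from centroid. f_tx = M·y/J = 2.417 kip/in; f_ty = M·x/J = 2.571 kip/in.
Resultant f_max = √[f_tx² + (f_v + f_ty)²] = √[2.417² + (1.936 + 2.571)²] = 5.114 kip/in.
Capacity per unit length: r_n/Ω = (1/2.0) × 0.6 × 80 × (0.707 × 0.25) = 4.242 kip/in.
5.114 > 4.242 → NOT adequate.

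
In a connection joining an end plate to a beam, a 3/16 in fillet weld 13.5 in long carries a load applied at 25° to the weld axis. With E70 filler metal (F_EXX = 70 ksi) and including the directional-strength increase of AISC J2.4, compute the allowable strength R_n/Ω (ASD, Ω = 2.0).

t_e = 0.707 × 0.1875 = 0.1326 in; A_we = 0.1326 × 13.5 = 1.79 in².
Directional factor: 1.0 + 0.5 sin^1.5(25°) = 1.137.
F_nw = 0.6 × 70 × 1.137 = 47.77 ksi.
R_n/Ω = (47.77 × 1.79) / 2.0 = 42.74 kip.

R_n/Ω ≈ 42.7 kip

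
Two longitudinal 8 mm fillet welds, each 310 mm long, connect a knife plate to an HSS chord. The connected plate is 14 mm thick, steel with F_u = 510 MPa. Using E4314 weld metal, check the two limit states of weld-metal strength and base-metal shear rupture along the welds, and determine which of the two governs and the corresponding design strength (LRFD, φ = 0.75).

E43XX → F_EXX = 430 MPa.
t_e = 0.707 × 8 = 5.656 mm; L = 620 mm.
Weld metal: φR_n = 0.75 × 0.6 × 430 × 5.656 × 620 × 10⁻³ = 678.6 kN.
Base metal (shear rupture): φR_n = 0.75 × 0.6 × 510 × 14 × 620 × 10⁻³ = 1992 kN.
Governing: weld metal.

φR_n ≈ 679 kN (weld metal governs)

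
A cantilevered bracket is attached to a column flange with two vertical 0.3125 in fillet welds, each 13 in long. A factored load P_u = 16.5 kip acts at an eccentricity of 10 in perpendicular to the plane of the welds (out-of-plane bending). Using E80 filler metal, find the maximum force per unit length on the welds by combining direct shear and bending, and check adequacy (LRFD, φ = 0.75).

E80XX → F_EXX = 80 ksi.
L_w = 2 × 13 = 26 in; section modulus (unit throat) S = 2 × L²/6 = 56.33 in².
Direct shear f_v = P/L_w = 16.5/26 = 0.6346 kip/in.
Moment M = P × e = 16.5 × 10 = 165 kip·in; bending f_b = M/S = 2.929 kip/in.
f_max = √(f_v² + f_b²) = √(0.6346² + 2.929²) = 2.997 kip/in.
φr_n = 0.75 × 0.6 × 80 × (0.707 × 0.3125) = 7.954 kip/in → adequate.

f_max ≈ 3 kip/in; adequate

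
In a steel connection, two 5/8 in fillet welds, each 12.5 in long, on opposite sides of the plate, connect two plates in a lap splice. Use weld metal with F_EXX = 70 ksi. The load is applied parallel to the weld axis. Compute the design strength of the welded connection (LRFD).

Effective throat t_e = 0.707 × 0.625 = 0.4419 in.
Total length L = 25 in; A_we = 0.4419 × 25 = 11.05 in².
F_nw = 0.6 F_EXX = 0.6 × 70 = 42 ksi.
φR_n = 0.75 × 42 × 11.05 = 348 kips.

φR_n ≈ 348 kips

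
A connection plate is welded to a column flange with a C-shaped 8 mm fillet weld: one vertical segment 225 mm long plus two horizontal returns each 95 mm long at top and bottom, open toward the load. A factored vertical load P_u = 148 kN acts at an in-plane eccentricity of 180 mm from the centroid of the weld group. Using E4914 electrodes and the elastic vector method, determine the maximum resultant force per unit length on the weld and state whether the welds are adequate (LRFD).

E49XX → F_EXX = 490 MPa.
Total weld length L_w = 415 mm. Treat welds as unit-width lines.
Centroid: x̄ = 2×95×47.5 / 415 = 21.75 mm from the vertical weld.
Polar moment about centroid: J = I_x + I_y = [225³/12 + 2×95×112.5²] + [225×21.75² + 2(95³/12 + 95×25.75²)] = 3729000 mm³.
Direct shear f_v = P/L_w = 148×10³ / 415 = 356.6 N/mm (vertical).
Torsion M = P·e = 148×10³ × 180 = 26640000 N·mm.
Critical point at (x, y) = (73.25, 112.5) from centroid. f_tx = M·y/J = 803.7 N/mm; f_ty = M·x/J = 523.3 N/mm.
Resultant f_max = √[f_tx² + (f_v + f_ty)²] = √[803.7² + (356.6 + 523.3)²] = 1192 N/mm.
Capacity per unit length: φr_n = 0.75 × 0.6 × 490 × (0.707 × 8) = 1247 N/mm.
1192 ≤ 1247 → adequate.

f_max ≈ 1190 N/mm; adequate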